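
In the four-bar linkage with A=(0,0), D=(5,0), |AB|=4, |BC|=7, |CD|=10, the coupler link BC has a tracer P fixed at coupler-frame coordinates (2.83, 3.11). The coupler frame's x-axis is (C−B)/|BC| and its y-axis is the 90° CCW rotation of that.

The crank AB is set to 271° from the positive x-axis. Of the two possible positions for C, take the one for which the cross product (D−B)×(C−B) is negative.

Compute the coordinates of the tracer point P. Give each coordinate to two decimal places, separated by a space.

4.21 -4.74

A=(0,0), D=(5.00,0)
B = A + 4.00·(cos271°, sin271°) = (0.0698, -3.9994)
|BD| = 6.3484
circle(B,7.00) ∩ circle(D,10.00): a=-0.8426, h=6.9491
  candidates: C₊=(-4.9624,0.8665) cross=44.116; C₋=(3.7933,-9.9269) cross=-44.116
  mode - wants cross < 0 → take C=(3.7933,-9.9269) (cross=-44.116)
ex = (C−B)/|BC| = (0.5319,-0.8468); ey = (0.8468,0.5319)
P = B + 2.83·ex + 3.11·ey = (4.2087,-4.7415)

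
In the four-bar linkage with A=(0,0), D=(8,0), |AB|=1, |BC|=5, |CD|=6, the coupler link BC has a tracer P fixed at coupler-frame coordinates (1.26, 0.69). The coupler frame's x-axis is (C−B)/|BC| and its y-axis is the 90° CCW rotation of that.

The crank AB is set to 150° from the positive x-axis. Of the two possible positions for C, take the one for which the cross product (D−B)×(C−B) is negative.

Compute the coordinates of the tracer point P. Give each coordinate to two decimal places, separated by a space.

0.52 0.14

A=(0,0), D=(8.00,0)
B = A + 1.00·(cos150°, sin150°) = (-0.8660, 0.5000)
|BD| = 8.8801
circle(B,5.00) ∩ circle(D,6.00): a=3.8207, h=3.2253
  candidates: C₊=(3.1302,3.5050) cross=28.641; C₋=(2.7670,-2.9353) cross=-28.641
  mode - wants cross < 0 → take C=(2.7670,-2.9353) (cross=-28.641)
ex = (C−B)/|BC| = (0.7266,-0.6871); ey = (0.6871,0.7266)
P = B + 1.26·ex + 0.69·ey = (0.5236,0.1357)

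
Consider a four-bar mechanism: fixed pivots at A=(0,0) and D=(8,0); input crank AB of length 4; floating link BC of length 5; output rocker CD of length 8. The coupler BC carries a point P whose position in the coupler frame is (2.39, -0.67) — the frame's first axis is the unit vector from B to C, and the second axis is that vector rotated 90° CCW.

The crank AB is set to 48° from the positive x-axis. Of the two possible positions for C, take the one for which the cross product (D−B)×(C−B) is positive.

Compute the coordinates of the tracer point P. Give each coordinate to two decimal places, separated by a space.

4.37 4.78

A=(0,0), D=(8.00,0)
B = A + 4.00·(cos48°, sin48°) = (2.6765, 2.9726)
|BD| = 6.0972
circle(B,5.00) ∩ circle(D,8.00): a=-0.1496, h=4.9978
  candidates: C₊=(4.9825,7.4091) cross=30.472; C₋=(0.1093,-1.3181) cross=-30.472
  mode + wants cross > 0 → take C=(4.9825,7.4091) (cross=30.472)
ex = (C−B)/|BC| = (0.4612,0.8873); ey = (-0.8873,0.4612)
P = B + 2.39·ex + -0.67·ey = (4.3733,4.7842)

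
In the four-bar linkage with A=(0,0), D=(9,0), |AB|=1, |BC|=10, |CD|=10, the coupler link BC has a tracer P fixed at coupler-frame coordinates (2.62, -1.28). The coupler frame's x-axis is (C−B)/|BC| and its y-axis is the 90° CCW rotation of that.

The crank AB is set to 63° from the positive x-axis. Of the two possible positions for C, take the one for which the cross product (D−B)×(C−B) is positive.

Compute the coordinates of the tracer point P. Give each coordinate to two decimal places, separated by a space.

2.91 2.46

A=(0,0), D=(9.00,0)
B = A + 1.00·(cos63°, sin63°) = (0.4540, 0.8910)
|BD| = 8.5923
circle(B,10.00) ∩ circle(D,10.00): a=4.2962, h=9.0301
  candidates: C₊=(5.6634,9.4269) cross=77.590; C₋=(3.7906,-8.5359) cross=-77.590
  mode + wants cross > 0 → take C=(5.6634,9.4269) (cross=77.590)
ex = (C−B)/|BC| = (0.5209,0.8536); ey = (-0.8536,0.5209)
P = B + 2.62·ex + -1.28·ey = (2.9115,2.4606)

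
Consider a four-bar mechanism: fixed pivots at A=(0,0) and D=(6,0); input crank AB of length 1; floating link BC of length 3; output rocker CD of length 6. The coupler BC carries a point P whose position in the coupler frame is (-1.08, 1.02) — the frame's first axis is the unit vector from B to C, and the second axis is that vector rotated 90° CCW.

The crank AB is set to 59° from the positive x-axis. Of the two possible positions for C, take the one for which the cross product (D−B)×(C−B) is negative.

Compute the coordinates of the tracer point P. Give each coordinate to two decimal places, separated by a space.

A=(0,0), D=(6.00,0)
B = A + 1.00·(cos59°, sin59°) = (0.5150, 0.8572)
|BD| = 5.5515
circle(B,3.00) ∩ circle(D,6.00): a=0.3440, h=2.9802
  candidates: C₊=(1.3151,3.7485) cross=16.545; C₋=(0.3948,-2.1404) cross=-16.545
  mode - wants cross < 0 → take C=(0.3948,-2.1404) (cross=-16.545)
ex = (C−B)/|BC| = (-0.0401,-0.9992); ey = (0.9992,-0.0401)
P = B + -1.08·ex + 1.02·ey = (1.5775,1.8954)

1.58 1.90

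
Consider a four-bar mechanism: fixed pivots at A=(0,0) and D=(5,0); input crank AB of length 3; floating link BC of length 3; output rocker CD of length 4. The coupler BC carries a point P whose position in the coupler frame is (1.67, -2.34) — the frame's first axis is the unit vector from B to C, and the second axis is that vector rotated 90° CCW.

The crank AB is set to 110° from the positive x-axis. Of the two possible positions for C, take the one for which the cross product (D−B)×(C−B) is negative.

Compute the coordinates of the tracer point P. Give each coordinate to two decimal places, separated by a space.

-1.55 -0.01

A=(0,0), D=(5.00,0)
B = A + 3.00·(cos110°, sin110°) = (-1.0261, 2.8191)
|BD| = 6.6529
circle(B,3.00) ∩ circle(D,4.00): a=2.8003, h=1.0761
  candidates: C₊=(1.9664,2.6072) cross=7.159; C₋=(1.0544,0.6577) cross=-7.159
  mode - wants cross < 0 → take C=(1.0544,0.6577) (cross=-7.159)
ex = (C−B)/|BC| = (0.6935,-0.7205); ey = (0.7205,0.6935)
P = B + 1.67·ex + -2.34·ey = (-1.5538,-0.0069)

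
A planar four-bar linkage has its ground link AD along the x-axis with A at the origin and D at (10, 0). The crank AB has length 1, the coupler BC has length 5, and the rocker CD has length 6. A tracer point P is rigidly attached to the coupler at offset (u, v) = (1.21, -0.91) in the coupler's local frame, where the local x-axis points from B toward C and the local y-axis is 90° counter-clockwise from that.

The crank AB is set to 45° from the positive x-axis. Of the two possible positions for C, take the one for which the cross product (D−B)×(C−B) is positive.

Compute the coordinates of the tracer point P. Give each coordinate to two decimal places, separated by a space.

2.21 0.55

A=(0,0), D=(10.00,0)
B = A + 1.00·(cos45°, sin45°) = (0.7071, 0.7071)
|BD| = 9.3198
circle(B,5.00) ∩ circle(D,6.00): a=4.0697, h=2.9047
  candidates: C₊=(4.9855,3.2947) cross=27.071; C₋=(4.5447,-2.4980) cross=-27.071
  mode + wants cross > 0 → take C=(4.9855,3.2947) (cross=27.071)
ex = (C−B)/|BC| = (0.8557,0.5175); ey = (-0.5175,0.8557)
P = B + 1.21·ex + -0.91·ey = (2.2134,0.5546)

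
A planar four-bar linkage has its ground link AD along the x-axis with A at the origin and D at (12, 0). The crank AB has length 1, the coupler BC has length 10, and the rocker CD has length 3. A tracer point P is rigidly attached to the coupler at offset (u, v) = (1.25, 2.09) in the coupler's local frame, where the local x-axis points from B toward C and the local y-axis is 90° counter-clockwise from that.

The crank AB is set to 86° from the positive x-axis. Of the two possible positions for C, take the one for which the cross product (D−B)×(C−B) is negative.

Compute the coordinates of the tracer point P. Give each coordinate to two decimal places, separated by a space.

A=(0,0), D=(12.00,0)
B = A + 1.00·(cos86°, sin86°) = (0.0698, 0.9976)
|BD| = 11.9719
circle(B,10.00) ∩ circle(D,3.00): a=9.7865, h=2.0553
  candidates: C₊=(9.9935,2.2302) cross=24.606; C₋=(9.6510,-1.8660) cross=-24.606
  mode - wants cross < 0 → take C=(9.6510,-1.8660) (cross=-24.606)
ex = (C−B)/|BC| = (0.9581,-0.2864); ey = (0.2864,0.9581)
P = B + 1.25·ex + 2.09·ey = (1.8659,2.6421)

1.87 2.64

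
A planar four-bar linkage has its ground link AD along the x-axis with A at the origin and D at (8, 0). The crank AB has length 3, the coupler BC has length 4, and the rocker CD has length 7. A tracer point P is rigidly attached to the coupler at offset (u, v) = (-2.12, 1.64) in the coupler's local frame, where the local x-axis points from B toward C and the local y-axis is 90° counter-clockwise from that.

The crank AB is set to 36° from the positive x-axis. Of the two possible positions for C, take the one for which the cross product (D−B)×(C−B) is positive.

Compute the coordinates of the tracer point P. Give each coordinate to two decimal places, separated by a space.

A=(0,0), D=(8.00,0)
B = A + 3.00·(cos36°, sin36°) = (2.4271, 1.7634)
|BD| = 5.8453
circle(B,4.00) ∩ circle(D,7.00): a=0.0998, h=3.9988
  candidates: C₊=(3.7286,5.5457) cross=23.374; C₋=(1.3159,-2.0792) cross=-23.374
  mode + wants cross > 0 → take C=(3.7286,5.5457) (cross=23.374)
ex = (C−B)/|BC| = (0.3254,0.9456); ey = (-0.9456,0.3254)
P = B + -2.12·ex + 1.64·ey = (0.1865,0.2923)

0.19 0.29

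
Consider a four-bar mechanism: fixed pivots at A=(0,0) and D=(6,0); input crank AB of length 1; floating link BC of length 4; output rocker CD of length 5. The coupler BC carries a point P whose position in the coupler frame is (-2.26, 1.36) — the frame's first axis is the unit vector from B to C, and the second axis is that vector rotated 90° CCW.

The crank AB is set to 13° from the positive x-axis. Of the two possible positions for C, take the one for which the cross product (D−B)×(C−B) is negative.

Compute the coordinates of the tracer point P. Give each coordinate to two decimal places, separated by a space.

1.42 2.82

A=(0,0), D=(6.00,0)
B = A + 1.00·(cos13°, sin13°) = (0.9744, 0.2250)
|BD| = 5.0307
circle(B,4.00) ∩ circle(D,5.00): a=1.6208, h=3.6569
  candidates: C₊=(2.7571,3.8057) cross=18.397; C₋=(2.4300,-3.5008) cross=-18.397
  mode - wants cross < 0 → take C=(2.4300,-3.5008) (cross=-18.397)
ex = (C−B)/|BC| = (0.3639,-0.9314); ey = (0.9314,0.3639)
P = B + -2.26·ex + 1.36·ey = (1.4187,2.8249)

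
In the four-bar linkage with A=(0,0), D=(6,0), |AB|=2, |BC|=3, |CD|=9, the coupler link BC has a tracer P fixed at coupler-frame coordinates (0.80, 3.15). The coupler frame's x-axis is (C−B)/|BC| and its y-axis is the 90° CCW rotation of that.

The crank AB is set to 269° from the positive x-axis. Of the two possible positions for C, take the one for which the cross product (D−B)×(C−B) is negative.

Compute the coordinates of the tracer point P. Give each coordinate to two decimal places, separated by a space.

A=(0,0), D=(6.00,0)
B = A + 2.00·(cos269°, sin269°) = (-0.0349, -1.9997)
|BD| = 6.3576
circle(B,3.00) ∩ circle(D,9.00): a=-2.4837, h=1.6826
  candidates: C₊=(-2.9218,-1.1838) cross=10.697; C₋=(-1.8634,-4.3781) cross=-10.697
  mode - wants cross < 0 → take C=(-1.8634,-4.3781) (cross=-10.697)
ex = (C−B)/|BC| = (-0.6095,-0.7928); ey = (0.7928,-0.6095)
P = B + 0.80·ex + 3.15·ey = (1.9748,-4.5538)

1.97 -4.55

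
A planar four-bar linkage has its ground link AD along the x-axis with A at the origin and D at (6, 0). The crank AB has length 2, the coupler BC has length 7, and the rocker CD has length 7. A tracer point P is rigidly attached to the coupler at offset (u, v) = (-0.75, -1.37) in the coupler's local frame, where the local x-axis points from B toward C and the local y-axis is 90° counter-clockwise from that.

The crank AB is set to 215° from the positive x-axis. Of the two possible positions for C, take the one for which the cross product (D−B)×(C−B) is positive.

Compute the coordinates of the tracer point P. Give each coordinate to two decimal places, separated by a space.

A=(0,0), D=(6.00,0)
B = A + 2.00·(cos215°, sin215°) = (-1.6383, -1.1472)
|BD| = 7.7240
circle(B,7.00) ∩ circle(D,7.00): a=3.8620, h=5.8382
  candidates: C₊=(1.3138,5.1999) cross=45.094; C₋=(3.0479,-6.3471) cross=-45.094
  mode + wants cross > 0 → take C=(1.3138,5.1999) (cross=45.094)
ex = (C−B)/|BC| = (0.4217,0.9067); ey = (-0.9067,0.4217)
P = B + -0.75·ex + -1.37·ey = (-0.7124,-2.4050)

-0.71 -2.40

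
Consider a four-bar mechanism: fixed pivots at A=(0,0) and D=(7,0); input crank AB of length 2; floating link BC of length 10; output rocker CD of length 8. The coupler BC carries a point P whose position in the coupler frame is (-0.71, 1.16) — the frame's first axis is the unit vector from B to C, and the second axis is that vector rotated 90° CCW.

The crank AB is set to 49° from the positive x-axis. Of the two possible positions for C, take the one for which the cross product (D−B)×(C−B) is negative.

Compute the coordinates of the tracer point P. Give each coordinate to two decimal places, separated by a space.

2.12 2.60

A=(0,0), D=(7.00,0)
B = A + 2.00·(cos49°, sin49°) = (1.3121, 1.5094)
|BD| = 5.8848
circle(B,10.00) ∩ circle(D,8.00): a=6.0011, h=7.9992
  candidates: C₊=(9.1642,7.7017) cross=47.073; C₋=(5.0607,-7.7614) cross=-47.073
  mode - wants cross < 0 → take C=(5.0607,-7.7614) (cross=-47.073)
ex = (C−B)/|BC| = (0.3749,-0.9271); ey = (0.9271,0.3749)
P = B + -0.71·ex + 1.16·ey = (2.1214,2.6025)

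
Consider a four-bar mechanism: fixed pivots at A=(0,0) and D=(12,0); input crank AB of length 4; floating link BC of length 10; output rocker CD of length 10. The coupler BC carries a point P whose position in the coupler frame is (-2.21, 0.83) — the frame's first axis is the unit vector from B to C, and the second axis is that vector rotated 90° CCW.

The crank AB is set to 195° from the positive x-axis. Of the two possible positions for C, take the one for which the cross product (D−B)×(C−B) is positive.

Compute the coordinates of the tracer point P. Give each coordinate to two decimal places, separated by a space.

A=(0,0), D=(12.00,0)
B = A + 4.00·(cos195°, sin195°) = (-3.8637, -1.0353)
|BD| = 15.8974
circle(B,10.00) ∩ circle(D,10.00): a=7.9487, h=6.0678
  candidates: C₊=(3.6730,5.5372) cross=96.462; C₋=(4.4633,-6.5725) cross=-96.462
  mode + wants cross > 0 → take C=(3.6730,5.5372) (cross=96.462)
ex = (C−B)/|BC| = (0.7537,0.6573); ey = (-0.6573,0.7537)
P = B + -2.21·ex + 0.83·ey = (-6.0748,-1.8623)

-6.07 -1.86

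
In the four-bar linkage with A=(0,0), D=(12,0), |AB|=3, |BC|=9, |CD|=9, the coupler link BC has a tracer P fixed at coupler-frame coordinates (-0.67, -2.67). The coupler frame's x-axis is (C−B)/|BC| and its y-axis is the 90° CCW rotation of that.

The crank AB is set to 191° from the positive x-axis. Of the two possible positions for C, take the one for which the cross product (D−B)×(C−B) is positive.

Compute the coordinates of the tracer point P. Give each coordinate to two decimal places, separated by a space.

-1.92 -3.13

A=(0,0), D=(12.00,0)
B = A + 3.00·(cos191°, sin191°) = (-2.9449, -0.5724)
|BD| = 14.9558
circle(B,9.00) ∩ circle(D,9.00): a=7.4779, h=5.0081
  candidates: C₊=(4.3359,4.7182) cross=74.900; C₋=(4.7192,-5.2906) cross=-74.900
  mode + wants cross > 0 → take C=(4.3359,4.7182) (cross=74.900)
ex = (C−B)/|BC| = (0.8090,0.5878); ey = (-0.5878,0.8090)
P = B + -0.67·ex + -2.67·ey = (-1.9173,-3.1262)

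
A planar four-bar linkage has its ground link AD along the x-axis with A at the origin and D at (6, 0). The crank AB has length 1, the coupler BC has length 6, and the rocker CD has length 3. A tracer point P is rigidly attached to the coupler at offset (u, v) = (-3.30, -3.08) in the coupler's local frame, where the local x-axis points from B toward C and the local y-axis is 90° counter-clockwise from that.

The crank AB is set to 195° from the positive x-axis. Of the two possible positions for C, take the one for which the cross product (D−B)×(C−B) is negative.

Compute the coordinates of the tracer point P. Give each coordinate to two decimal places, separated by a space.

A=(0,0), D=(6.00,0)
B = A + 1.00·(cos195°, sin195°) = (-0.9659, -0.2588)
|BD| = 6.9707
circle(B,6.00) ∩ circle(D,3.00): a=5.4220, h=2.5693
  candidates: C₊=(4.3570,2.5101) cross=17.910; C₋=(4.5478,-2.6251) cross=-17.910
  mode - wants cross < 0 → take C=(4.5478,-2.6251) (cross=-17.910)
ex = (C−B)/|BC| = (0.9189,-0.3944); ey = (0.3944,0.9189)
P = B + -3.30·ex + -3.08·ey = (-5.2131,-1.7877)

-5.21 -1.79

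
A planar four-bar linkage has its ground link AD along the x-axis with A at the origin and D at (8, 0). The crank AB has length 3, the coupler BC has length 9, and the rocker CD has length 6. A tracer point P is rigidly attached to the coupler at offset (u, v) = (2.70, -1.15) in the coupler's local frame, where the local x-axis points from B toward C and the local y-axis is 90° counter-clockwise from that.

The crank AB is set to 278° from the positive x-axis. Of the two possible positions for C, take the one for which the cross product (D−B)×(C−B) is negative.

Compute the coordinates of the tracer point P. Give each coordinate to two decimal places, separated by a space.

A=(0,0), D=(8.00,0)
B = A + 3.00·(cos278°, sin278°) = (0.4175, -2.9708)
|BD| = 8.1437
circle(B,9.00) ∩ circle(D,6.00): a=6.8347, h=5.8555
  candidates: C₊=(4.6452,4.9744) cross=47.685; C₋=(8.9173,-5.9295) cross=-47.685
  mode - wants cross < 0 → take C=(8.9173,-5.9295) (cross=-47.685)
ex = (C−B)/|BC| = (0.9444,-0.3287); ey = (0.3287,0.9444)
P = B + 2.70·ex + -1.15·ey = (2.5894,-4.9445)

2.59 -4.94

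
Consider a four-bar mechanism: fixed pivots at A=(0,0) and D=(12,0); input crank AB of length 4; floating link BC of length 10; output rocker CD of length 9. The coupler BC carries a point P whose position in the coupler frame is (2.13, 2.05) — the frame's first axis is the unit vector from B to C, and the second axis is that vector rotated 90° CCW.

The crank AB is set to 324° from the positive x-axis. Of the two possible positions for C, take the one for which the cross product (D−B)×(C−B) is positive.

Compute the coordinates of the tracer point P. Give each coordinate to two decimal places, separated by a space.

1.99 0.33

A=(0,0), D=(12.00,0)
B = A + 4.00·(cos324°, sin324°) = (3.2361, -2.3511)
|BD| = 9.0738
circle(B,10.00) ∩ circle(D,9.00): a=5.5839, h=8.2958
  candidates: C₊=(6.4797,7.1082) cross=75.275; C₋=(10.7788,-8.9168) cross=-75.275
  mode + wants cross > 0 → take C=(6.4797,7.1082) (cross=75.275)
ex = (C−B)/|BC| = (0.3244,0.9459); ey = (-0.9459,0.3244)
P = B + 2.13·ex + 2.05·ey = (1.9878,0.3286)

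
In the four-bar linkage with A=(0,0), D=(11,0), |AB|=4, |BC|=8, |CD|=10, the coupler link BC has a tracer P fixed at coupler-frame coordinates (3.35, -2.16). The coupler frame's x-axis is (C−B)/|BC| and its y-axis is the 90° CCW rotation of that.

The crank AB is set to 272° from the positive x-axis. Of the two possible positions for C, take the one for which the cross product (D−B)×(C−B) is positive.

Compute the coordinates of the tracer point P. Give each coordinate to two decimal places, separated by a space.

A=(0,0), D=(11.00,0)
B = A + 4.00·(cos272°, sin272°) = (0.1396, -3.9976)
|BD| = 11.5728
circle(B,8.00) ∩ circle(D,10.00): a=4.2310, h=6.7896
  candidates: C₊=(1.7648,3.8356) cross=78.574; C₋=(6.4555,-8.9077) cross=-78.574
  mode + wants cross > 0 → take C=(1.7648,3.8356) (cross=78.574)
ex = (C−B)/|BC| = (0.2032,0.9791); ey = (-0.9791,0.2032)
P = B + 3.35·ex + -2.16·ey = (2.9351,-1.1562)

2.94 -1.16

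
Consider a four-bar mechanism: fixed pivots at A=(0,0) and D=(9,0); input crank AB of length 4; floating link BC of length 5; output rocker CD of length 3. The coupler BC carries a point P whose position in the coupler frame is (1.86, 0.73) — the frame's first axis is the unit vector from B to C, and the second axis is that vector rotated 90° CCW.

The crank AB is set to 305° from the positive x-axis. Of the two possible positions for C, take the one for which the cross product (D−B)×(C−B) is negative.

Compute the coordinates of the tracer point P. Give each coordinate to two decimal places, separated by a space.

A=(0,0), D=(9.00,0)
B = A + 4.00·(cos305°, sin305°) = (2.2943, -3.2766)
|BD| = 7.4634
circle(B,5.00) ∩ circle(D,3.00): a=4.8036, h=1.3876
  candidates: C₊=(6.0010,0.0790) cross=10.356; C₋=(7.2194,-2.4144) cross=-10.356
  mode - wants cross < 0 → take C=(7.2194,-2.4144) (cross=-10.356)
ex = (C−B)/|BC| = (0.9850,0.1724); ey = (-0.1724,0.9850)
P = B + 1.86·ex + 0.73·ey = (4.0006,-2.2368)

4.00 -2.24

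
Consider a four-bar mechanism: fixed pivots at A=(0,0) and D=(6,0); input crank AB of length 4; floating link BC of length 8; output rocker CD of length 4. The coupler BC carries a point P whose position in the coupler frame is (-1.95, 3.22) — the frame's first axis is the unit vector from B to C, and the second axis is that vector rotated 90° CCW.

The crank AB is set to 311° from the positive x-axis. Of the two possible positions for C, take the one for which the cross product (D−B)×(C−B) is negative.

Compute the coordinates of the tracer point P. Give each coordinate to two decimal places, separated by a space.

A=(0,0), D=(6.00,0)
B = A + 4.00·(cos311°, sin311°) = (2.6242, -3.0188)
|BD| = 4.5287
circle(B,8.00) ∩ circle(D,4.00): a=7.5639, h=2.6053
  candidates: C₊=(6.5258,3.9653) cross=11.799; C₋=(9.9992,0.0812) cross=-11.799
  mode - wants cross < 0 → take C=(9.9992,0.0812) (cross=-11.799)
ex = (C−B)/|BC| = (0.9219,0.3875); ey = (-0.3875,0.9219)
P = B + -1.95·ex + 3.22·ey = (-0.4212,-0.8061)

-0.42 -0.81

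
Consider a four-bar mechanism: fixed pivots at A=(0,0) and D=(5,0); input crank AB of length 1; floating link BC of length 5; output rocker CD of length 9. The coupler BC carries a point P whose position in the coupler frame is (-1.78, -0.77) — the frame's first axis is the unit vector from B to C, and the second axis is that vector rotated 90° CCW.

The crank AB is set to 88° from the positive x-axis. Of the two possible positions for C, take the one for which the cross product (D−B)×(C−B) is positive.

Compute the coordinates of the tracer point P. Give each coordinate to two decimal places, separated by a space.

1.49 -0.28

A=(0,0), D=(5.00,0)
B = A + 1.00·(cos88°, sin88°) = (0.0349, 0.9994)
|BD| = 5.0647
circle(B,5.00) ∩ circle(D,9.00): a=-2.9961, h=4.0029
  candidates: C₊=(-2.1125,5.5148) cross=20.273; C₋=(-3.6922,-2.3336) cross=-20.273
  mode + wants cross > 0 → take C=(-2.1125,5.5148) (cross=20.273)
ex = (C−B)/|BC| = (-0.4295,0.9031); ey = (-0.9031,-0.4295)
P = B + -1.78·ex + -0.77·ey = (1.4947,-0.2774)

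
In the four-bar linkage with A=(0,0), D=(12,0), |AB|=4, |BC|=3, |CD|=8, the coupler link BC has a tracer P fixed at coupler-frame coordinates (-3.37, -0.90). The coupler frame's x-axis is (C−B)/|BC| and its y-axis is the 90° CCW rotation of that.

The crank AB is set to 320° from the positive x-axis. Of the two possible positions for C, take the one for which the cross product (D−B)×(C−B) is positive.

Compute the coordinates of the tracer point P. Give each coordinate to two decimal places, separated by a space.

2.86 -6.05

A=(0,0), D=(12.00,0)
B = A + 4.00·(cos320°, sin320°) = (3.0642, -2.5712)
|BD| = 9.2984
circle(B,3.00) ∩ circle(D,8.00): a=1.6917, h=2.4775
  candidates: C₊=(4.0048,0.2776) cross=23.037; C₋=(5.3750,-4.4843) cross=-23.037
  mode + wants cross > 0 → take C=(4.0048,0.2776) (cross=23.037)
ex = (C−B)/|BC| = (0.3135,0.9496); ey = (-0.9496,0.3135)
P = B + -3.37·ex + -0.90·ey = (2.8621,-6.0534)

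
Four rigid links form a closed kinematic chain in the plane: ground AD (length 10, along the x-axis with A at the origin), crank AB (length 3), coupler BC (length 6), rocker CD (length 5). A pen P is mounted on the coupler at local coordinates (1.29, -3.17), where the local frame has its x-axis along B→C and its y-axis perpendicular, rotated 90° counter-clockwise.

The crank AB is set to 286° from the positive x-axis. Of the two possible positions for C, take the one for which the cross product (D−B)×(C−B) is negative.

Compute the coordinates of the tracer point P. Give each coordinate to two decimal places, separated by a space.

1.62 -6.21

A=(0,0), D=(10.00,0)
B = A + 3.00·(cos286°, sin286°) = (0.8269, -2.8838)
|BD| = 9.6157
circle(B,6.00) ∩ circle(D,5.00): a=5.3798, h=2.6566
  candidates: C₊=(5.1624,1.2639) cross=25.545; C₋=(6.7558,-3.8046) cross=-25.545
  mode - wants cross < 0 → take C=(6.7558,-3.8046) (cross=-25.545)
ex = (C−B)/|BC| = (0.9882,-0.1535); ey = (0.1535,0.9882)
P = B + 1.29·ex + -3.17·ey = (1.6151,-6.2142)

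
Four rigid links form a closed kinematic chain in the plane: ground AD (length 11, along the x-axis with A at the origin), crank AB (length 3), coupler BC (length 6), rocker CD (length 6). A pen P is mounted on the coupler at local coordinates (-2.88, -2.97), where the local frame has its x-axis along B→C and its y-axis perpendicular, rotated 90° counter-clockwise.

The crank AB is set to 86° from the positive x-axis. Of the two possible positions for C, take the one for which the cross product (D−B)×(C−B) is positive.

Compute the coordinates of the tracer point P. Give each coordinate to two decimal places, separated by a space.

-2.37 -0.24

A=(0,0), D=(11.00,0)
B = A + 3.00·(cos86°, sin86°) = (0.2093, 2.9927)
|BD| = 11.1980
circle(B,6.00) ∩ circle(D,6.00): a=5.5990, h=2.1566
  candidates: C₊=(6.1810,3.5745) cross=24.150; C₋=(5.0283,-0.5818) cross=-24.150
  mode + wants cross > 0 → take C=(6.1810,3.5745) (cross=24.150)
ex = (C−B)/|BC| = (0.9953,0.0970); ey = (-0.0970,0.9953)
P = B + -2.88·ex + -2.97·ey = (-2.3692,-0.2426)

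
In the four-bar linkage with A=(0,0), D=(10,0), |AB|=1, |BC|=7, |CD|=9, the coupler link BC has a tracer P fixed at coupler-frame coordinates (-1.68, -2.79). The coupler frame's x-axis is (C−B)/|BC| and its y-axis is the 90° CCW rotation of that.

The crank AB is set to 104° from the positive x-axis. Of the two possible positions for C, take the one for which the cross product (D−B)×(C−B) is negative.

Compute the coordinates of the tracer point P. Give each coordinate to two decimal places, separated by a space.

A=(0,0), D=(10.00,0)
B = A + 1.00·(cos104°, sin104°) = (-0.2419, 0.9703)
|BD| = 10.2878
circle(B,7.00) ∩ circle(D,9.00): a=3.5886, h=6.0101
  candidates: C₊=(3.8976,6.6152) cross=61.831; C₋=(2.7639,-5.3515) cross=-61.831
  mode - wants cross < 0 → take C=(2.7639,-5.3515) (cross=-61.831)
ex = (C−B)/|BC| = (0.4294,-0.9031); ey = (0.9031,0.4294)
P = B + -1.68·ex + -2.79·ey = (-3.4830,1.2895)

-3.48 1.29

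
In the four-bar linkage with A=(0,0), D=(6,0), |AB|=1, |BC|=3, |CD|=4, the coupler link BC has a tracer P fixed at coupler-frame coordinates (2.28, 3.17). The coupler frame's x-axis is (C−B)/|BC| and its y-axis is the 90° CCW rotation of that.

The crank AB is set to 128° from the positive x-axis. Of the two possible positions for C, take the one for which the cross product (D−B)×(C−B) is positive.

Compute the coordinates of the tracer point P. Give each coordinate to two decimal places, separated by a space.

0.83 4.41

A=(0,0), D=(6.00,0)
B = A + 1.00·(cos128°, sin128°) = (-0.6157, 0.7880)
|BD| = 6.6624
circle(B,3.00) ∩ circle(D,4.00): a=2.8059, h=1.0616
  candidates: C₊=(2.2961,1.5103) cross=7.073; C₋=(2.0450,-0.5980) cross=-7.073
  mode + wants cross > 0 → take C=(2.2961,1.5103) (cross=7.073)
ex = (C−B)/|BC| = (0.9706,0.2408); ey = (-0.2408,0.9706)
P = B + 2.28·ex + 3.17·ey = (0.8340,4.4137)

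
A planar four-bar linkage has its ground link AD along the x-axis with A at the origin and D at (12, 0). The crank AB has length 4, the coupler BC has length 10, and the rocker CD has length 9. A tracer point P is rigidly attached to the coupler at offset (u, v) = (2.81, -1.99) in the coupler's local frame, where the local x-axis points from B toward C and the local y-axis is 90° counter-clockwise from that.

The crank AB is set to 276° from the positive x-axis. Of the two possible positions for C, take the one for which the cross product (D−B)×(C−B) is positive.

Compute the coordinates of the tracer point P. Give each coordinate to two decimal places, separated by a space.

3.40 -2.25

A=(0,0), D=(12.00,0)
B = A + 4.00·(cos276°, sin276°) = (0.4181, -3.9781)
|BD| = 12.2460
circle(B,10.00) ∩ circle(D,9.00): a=6.8988, h=7.2393
  candidates: C₊=(4.5911,5.1096) cross=88.652; C₋=(9.2944,-8.5837) cross=-88.652
  mode + wants cross > 0 → take C=(4.5911,5.1096) (cross=88.652)
ex = (C−B)/|BC| = (0.4173,0.9088); ey = (-0.9088,0.4173)
P = B + 2.81·ex + -1.99·ey = (3.3992,-2.2549)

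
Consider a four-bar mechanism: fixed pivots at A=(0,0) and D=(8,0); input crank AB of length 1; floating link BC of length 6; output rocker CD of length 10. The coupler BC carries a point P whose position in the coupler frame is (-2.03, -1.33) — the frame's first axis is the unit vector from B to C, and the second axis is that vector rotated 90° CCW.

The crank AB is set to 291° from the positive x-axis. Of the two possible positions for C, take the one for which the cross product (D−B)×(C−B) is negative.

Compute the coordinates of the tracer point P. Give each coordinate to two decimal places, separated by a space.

-1.11 1.00

A=(0,0), D=(8.00,0)
B = A + 1.00·(cos291°, sin291°) = (0.3584, -0.9336)
|BD| = 7.6984
circle(B,6.00) ∩ circle(D,10.00): a=-0.3075, h=5.9921
  candidates: C₊=(-0.6735,4.9770) cross=46.130; C₋=(0.7798,-6.9188) cross=-46.130
  mode - wants cross < 0 → take C=(0.7798,-6.9188) (cross=-46.130)
ex = (C−B)/|BC| = (0.0702,-0.9975); ey = (0.9975,0.0702)
P = B + -2.03·ex + -1.33·ey = (-1.1109,0.9980)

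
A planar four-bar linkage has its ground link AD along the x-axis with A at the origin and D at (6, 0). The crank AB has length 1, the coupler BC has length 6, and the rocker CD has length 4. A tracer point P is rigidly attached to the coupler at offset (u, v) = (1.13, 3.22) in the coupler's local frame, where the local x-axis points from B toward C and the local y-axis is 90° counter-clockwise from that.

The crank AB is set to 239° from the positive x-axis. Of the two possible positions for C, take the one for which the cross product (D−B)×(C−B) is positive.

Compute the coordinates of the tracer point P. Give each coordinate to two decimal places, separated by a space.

A=(0,0), D=(6.00,0)
B = A + 1.00·(cos239°, sin239°) = (-0.5150, -0.8572)
|BD| = 6.5712
circle(B,6.00) ∩ circle(D,4.00): a=4.8074, h=3.5901
  candidates: C₊=(3.7830,3.3294) cross=23.591; C₋=(4.7196,-3.7895) cross=-23.591
  mode + wants cross > 0 → take C=(3.7830,3.3294) (cross=23.591)
ex = (C−B)/|BC| = (0.7163,0.6978); ey = (-0.6978,0.7163)
P = B + 1.13·ex + 3.22·ey = (-1.9524,2.2379)

-1.95 2.24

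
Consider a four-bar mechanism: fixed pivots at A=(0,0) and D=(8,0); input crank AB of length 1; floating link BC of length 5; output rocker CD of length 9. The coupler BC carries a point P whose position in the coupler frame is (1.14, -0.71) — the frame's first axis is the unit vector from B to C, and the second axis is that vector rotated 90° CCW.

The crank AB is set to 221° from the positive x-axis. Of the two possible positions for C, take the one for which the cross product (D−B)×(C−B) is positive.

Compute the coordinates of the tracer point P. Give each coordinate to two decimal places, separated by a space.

A=(0,0), D=(8.00,0)
B = A + 1.00·(cos221°, sin221°) = (-0.7547, -0.6561)
|BD| = 8.7793
circle(B,5.00) ∩ circle(D,9.00): a=1.2003, h=4.8538
  candidates: C₊=(0.0795,4.2739) cross=42.613; C₋=(0.8049,-5.4066) cross=-42.613
  mode + wants cross > 0 → take C=(0.0795,4.2739) (cross=42.613)
ex = (C−B)/|BC| = (0.1668,0.9860); ey = (-0.9860,0.1668)
P = B + 1.14·ex + -0.71·ey = (0.1355,0.3495)

0.14 0.35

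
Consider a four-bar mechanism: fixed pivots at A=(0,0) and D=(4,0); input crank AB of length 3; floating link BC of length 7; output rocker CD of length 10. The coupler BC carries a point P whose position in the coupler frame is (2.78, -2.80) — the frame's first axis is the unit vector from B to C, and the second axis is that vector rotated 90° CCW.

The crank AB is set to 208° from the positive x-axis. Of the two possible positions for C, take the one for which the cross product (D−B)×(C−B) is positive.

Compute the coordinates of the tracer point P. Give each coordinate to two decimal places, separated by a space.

A=(0,0), D=(4.00,0)
B = A + 3.00·(cos208°, sin208°) = (-2.6488, -1.4084)
|BD| = 6.7964
circle(B,7.00) ∩ circle(D,10.00): a=-0.3538, h=6.9911
  candidates: C₊=(-4.4437,5.3576) cross=47.514; C₋=(-1.5462,-8.3210) cross=-47.514
  mode + wants cross > 0 → take C=(-4.4437,5.3576) (cross=47.514)
ex = (C−B)/|BC| = (-0.2564,0.9666); ey = (-0.9666,-0.2564)
P = B + 2.78·ex + -2.80·ey = (-0.6553,1.9966)

-0.66 2.00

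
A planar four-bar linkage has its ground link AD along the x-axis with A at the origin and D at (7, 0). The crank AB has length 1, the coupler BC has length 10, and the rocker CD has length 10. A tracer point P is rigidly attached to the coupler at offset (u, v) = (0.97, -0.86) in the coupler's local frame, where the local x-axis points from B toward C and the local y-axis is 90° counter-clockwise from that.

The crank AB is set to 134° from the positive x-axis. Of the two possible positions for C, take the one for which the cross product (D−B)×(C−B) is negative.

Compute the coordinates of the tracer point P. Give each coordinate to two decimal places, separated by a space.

-1.23 -0.46

A=(0,0), D=(7.00,0)
B = A + 1.00·(cos134°, sin134°) = (-0.6947, 0.7193)
|BD| = 7.7282
circle(B,10.00) ∩ circle(D,10.00): a=3.8641, h=9.2233
  candidates: C₊=(4.0112,9.5429) cross=71.279; C₋=(2.2942,-8.8236) cross=-71.279
  mode - wants cross < 0 → take C=(2.2942,-8.8236) (cross=-71.279)
ex = (C−B)/|BC| = (0.2989,-0.9543); ey = (0.9543,0.2989)
P = B + 0.97·ex + -0.86·ey = (-1.2254,-0.4634)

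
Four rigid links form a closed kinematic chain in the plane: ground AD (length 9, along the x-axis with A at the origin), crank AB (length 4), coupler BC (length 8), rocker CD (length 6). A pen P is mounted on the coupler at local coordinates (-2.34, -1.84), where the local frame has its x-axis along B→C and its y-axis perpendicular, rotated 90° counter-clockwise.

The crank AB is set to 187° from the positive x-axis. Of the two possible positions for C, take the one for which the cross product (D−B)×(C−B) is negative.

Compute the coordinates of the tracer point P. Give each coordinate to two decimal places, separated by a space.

A=(0,0), D=(9.00,0)
B = A + 4.00·(cos187°, sin187°) = (-3.9702, -0.4875)
|BD| = 12.9793
circle(B,8.00) ∩ circle(D,6.00): a=7.5683, h=2.5924
  candidates: C₊=(3.4954,2.3874) cross=33.648; C₋=(3.6902,-2.7938) cross=-33.648
  mode - wants cross < 0 → take C=(3.6902,-2.7938) (cross=-33.648)
ex = (C−B)/|BC| = (0.9575,-0.2883); ey = (0.2883,0.9575)
P = B + -2.34·ex + -1.84·ey = (-6.7413,-1.5747)

-6.74 -1.57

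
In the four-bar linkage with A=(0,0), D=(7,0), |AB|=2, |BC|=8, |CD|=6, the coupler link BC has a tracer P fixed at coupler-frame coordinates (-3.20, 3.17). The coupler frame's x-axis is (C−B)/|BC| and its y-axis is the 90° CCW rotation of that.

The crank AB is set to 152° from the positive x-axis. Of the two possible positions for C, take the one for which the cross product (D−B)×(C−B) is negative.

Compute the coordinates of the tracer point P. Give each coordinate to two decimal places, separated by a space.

A=(0,0), D=(7.00,0)
B = A + 2.00·(cos152°, sin152°) = (-1.7659, 0.9389)
|BD| = 8.8160
circle(B,8.00) ∩ circle(D,6.00): a=5.9960, h=5.2960
  candidates: C₊=(4.7601,5.5662) cross=46.690; C₋=(3.6320,-4.9655) cross=-46.690
  mode - wants cross < 0 → take C=(3.6320,-4.9655) (cross=-46.690)
ex = (C−B)/|BC| = (0.6747,-0.7381); ey = (0.7381,0.6747)
P = B + -3.20·ex + 3.17·ey = (-1.5854,5.4396)

-1.59 5.44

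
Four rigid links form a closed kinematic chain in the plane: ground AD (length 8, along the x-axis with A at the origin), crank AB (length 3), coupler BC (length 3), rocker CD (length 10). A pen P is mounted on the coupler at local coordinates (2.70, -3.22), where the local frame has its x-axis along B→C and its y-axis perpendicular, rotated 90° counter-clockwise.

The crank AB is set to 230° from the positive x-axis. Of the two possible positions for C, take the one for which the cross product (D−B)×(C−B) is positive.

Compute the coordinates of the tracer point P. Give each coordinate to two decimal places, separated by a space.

1.25 0.45

A=(0,0), D=(8.00,0)
B = A + 3.00·(cos230°, sin230°) = (-1.9284, -2.2981)
|BD| = 10.1909
circle(B,3.00) ∩ circle(D,10.00): a=0.6307, h=2.9330
  candidates: C₊=(-1.9754,0.7015) cross=29.889; C₋=(-0.6525,-5.0133) cross=-29.889
  mode + wants cross > 0 → take C=(-1.9754,0.7015) (cross=29.889)
ex = (C−B)/|BC| = (-0.0157,0.9999); ey = (-0.9999,-0.0157)
P = B + 2.70·ex + -3.22·ey = (1.2489,0.4520)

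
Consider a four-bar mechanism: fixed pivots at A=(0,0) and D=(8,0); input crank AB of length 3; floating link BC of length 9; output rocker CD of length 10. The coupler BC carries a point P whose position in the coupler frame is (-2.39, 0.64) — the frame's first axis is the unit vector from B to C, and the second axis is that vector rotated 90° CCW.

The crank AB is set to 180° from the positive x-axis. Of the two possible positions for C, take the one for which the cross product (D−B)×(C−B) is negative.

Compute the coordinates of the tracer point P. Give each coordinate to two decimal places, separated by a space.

A=(0,0), D=(8.00,0)
B = A + 3.00·(cos180°, sin180°) = (-3.0000, 0.0000)
|BD| = 11.0000
circle(B,9.00) ∩ circle(D,10.00): a=4.6364, h=7.7139
  candidates: C₊=(1.6364,7.7139) cross=84.853; C₋=(1.6364,-7.7139) cross=-84.853
  mode - wants cross < 0 → take C=(1.6364,-7.7139) (cross=-84.853)
ex = (C−B)/|BC| = (0.5152,-0.8571); ey = (0.8571,0.5152)
P = B + -2.39·ex + 0.64·ey = (-3.6827,2.3782)

-3.68 2.38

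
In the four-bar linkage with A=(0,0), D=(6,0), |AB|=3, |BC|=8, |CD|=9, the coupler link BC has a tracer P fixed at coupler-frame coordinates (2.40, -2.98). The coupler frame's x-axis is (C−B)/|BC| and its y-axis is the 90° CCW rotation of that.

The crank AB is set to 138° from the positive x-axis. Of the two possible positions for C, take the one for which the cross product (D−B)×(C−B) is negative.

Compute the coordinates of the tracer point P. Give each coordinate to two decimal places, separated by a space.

-4.74 -0.88

A=(0,0), D=(6.00,0)
B = A + 3.00·(cos138°, sin138°) = (-2.2294, 2.0074)
|BD| = 8.4707
circle(B,8.00) ∩ circle(D,9.00): a=3.2319, h=7.3181
  candidates: C₊=(2.6447,8.3511) cross=61.990; C₋=(-0.8238,-5.8682) cross=-61.990
  mode - wants cross < 0 → take C=(-0.8238,-5.8682) (cross=-61.990)
ex = (C−B)/|BC| = (0.1757,-0.9844); ey = (0.9844,0.1757)
P = B + 2.40·ex + -2.98·ey = (-4.7414,-0.8789)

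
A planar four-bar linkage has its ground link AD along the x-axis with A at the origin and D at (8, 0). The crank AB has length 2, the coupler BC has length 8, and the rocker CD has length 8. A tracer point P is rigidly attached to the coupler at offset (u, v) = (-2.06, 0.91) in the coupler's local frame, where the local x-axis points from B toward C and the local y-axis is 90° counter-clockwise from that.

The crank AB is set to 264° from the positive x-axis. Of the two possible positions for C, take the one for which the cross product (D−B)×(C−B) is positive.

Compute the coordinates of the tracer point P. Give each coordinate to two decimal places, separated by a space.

A=(0,0), D=(8.00,0)
B = A + 2.00·(cos264°, sin264°) = (-0.2091, -1.9890)
|BD| = 8.4466
circle(B,8.00) ∩ circle(D,8.00): a=4.2233, h=6.7944
  candidates: C₊=(2.2955,5.6088) cross=57.389; C₋=(5.4954,-7.5978) cross=-57.389
  mode + wants cross > 0 → take C=(2.2955,5.6088) (cross=57.389)
ex = (C−B)/|BC| = (0.3131,0.9497); ey = (-0.9497,0.3131)
P = B + -2.06·ex + 0.91·ey = (-1.7182,-3.6606)

-1.72 -3.66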